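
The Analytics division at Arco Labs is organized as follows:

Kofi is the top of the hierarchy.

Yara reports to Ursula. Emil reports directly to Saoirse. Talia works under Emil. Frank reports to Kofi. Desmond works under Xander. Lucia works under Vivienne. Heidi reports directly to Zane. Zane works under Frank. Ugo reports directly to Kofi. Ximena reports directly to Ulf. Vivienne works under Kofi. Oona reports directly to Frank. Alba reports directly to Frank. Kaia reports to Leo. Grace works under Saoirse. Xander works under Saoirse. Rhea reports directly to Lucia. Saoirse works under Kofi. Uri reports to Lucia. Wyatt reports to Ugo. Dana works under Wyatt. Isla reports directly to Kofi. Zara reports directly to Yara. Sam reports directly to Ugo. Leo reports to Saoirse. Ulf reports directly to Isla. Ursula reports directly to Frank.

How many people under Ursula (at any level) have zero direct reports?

The only person in Ursula's organization with no one reporting to them is Zara. That is 1.

1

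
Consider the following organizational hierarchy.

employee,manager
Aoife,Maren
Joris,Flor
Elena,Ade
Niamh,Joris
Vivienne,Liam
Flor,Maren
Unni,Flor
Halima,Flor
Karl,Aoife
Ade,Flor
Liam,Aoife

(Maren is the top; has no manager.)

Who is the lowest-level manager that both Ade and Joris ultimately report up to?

Ade's chain of managers is Flor, Maren. Joris's chain of managers is Flor, Maren. The first manager that appears in both chains is Flor.

Flor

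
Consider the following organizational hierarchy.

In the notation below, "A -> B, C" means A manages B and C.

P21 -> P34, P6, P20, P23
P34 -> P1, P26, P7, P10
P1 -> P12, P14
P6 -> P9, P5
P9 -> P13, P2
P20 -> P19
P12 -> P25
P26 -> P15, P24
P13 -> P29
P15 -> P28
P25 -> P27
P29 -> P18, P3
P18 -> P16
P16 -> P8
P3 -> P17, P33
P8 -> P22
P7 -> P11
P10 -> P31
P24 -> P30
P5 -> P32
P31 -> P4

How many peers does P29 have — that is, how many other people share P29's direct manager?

P29 reports to P13, and P13 has no other direct reports. P29 has 0 peers.

0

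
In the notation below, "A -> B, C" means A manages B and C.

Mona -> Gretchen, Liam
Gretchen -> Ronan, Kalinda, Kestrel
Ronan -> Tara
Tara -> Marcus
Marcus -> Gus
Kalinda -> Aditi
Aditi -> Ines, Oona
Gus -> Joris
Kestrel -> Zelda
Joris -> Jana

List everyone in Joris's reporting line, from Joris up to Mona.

Joris -> Gus -> Marcus -> Tara -> Ronan -> Gretchen -> Mona

Joris reports to Gus. Gus reports to Marcus. Marcus reports to Tara. Tara reports to Ronan. Ronan reports to Gretchen. Gretchen reports to Mona. Mona is at the top.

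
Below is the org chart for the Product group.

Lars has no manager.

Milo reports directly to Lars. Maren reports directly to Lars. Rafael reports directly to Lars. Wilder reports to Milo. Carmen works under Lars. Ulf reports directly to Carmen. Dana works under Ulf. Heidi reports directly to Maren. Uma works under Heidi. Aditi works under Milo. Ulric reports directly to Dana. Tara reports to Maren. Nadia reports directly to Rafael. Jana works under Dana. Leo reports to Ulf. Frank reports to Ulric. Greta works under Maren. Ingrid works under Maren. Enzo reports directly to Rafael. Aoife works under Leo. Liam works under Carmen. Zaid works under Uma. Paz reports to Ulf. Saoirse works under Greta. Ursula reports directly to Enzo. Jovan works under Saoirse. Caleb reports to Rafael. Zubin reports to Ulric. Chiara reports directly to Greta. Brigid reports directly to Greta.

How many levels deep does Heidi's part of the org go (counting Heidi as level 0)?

2

The longest chain under Heidi runs Heidi → Uma → Zaid, which is 2 levels below Heidi.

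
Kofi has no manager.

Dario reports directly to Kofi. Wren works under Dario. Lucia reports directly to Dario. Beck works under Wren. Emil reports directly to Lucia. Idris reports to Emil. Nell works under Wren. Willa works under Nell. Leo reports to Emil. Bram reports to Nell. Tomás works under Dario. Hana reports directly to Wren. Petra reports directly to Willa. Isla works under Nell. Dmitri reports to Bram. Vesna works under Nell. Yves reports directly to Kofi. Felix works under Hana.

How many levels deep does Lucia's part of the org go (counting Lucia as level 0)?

2

The longest chain under Lucia runs Lucia → Emil → Leo, which is 2 levels below Lucia.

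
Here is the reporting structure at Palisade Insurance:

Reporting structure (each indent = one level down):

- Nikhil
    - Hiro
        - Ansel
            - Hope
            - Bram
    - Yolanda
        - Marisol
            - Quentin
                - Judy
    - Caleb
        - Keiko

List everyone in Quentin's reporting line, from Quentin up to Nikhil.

Quentin reports to Marisol. Marisol reports to Yolanda. Yolanda reports to Nikhil. Nikhil is at the top.

Quentin -> Marisol -> Yolanda -> Nikhil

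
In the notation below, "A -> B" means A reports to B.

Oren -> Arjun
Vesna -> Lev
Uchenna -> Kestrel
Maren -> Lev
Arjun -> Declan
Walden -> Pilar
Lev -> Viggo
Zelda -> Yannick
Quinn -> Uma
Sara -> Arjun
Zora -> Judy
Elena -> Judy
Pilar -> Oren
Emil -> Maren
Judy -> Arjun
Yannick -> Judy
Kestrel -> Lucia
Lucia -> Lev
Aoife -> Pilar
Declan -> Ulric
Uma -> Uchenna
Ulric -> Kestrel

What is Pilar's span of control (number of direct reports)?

2

Pilar directly manages Aoife, Walden. That is 2 direct reports.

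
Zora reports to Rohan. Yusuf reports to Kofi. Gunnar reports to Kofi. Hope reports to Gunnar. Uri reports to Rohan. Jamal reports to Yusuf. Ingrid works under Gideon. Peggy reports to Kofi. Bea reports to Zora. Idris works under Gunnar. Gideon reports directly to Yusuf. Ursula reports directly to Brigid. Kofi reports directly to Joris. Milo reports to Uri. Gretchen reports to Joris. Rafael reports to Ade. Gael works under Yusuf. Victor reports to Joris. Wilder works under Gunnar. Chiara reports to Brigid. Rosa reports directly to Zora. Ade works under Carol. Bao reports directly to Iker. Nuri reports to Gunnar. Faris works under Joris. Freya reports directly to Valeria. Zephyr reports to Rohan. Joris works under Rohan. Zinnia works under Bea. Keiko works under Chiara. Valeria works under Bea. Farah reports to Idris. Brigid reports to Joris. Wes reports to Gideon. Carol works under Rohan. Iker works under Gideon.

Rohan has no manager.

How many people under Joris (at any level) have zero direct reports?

15

The people in Joris's organization with no one reporting to them are Gretchen, Faris, Victor, Ursula, Keiko, Peggy, Nuri, Hope, Wilder, Farah, Jamal, Gael, Wes, Bao, Ingrid. That is 15.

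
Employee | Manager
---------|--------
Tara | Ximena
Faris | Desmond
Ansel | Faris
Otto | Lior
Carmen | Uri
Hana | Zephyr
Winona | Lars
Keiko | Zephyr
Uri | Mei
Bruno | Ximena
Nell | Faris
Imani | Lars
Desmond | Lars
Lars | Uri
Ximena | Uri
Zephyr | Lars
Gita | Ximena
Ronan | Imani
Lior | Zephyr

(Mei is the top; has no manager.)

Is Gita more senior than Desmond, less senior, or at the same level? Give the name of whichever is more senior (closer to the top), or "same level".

same level

Both Gita and Desmond are 3 levels below Mei.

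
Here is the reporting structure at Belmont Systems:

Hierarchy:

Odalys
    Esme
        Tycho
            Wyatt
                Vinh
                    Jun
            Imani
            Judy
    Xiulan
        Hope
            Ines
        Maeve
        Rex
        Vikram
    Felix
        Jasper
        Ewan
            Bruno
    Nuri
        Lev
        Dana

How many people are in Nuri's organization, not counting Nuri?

2

Nuri directly manages Lev, Dana. Lev has no reports. Dana has no reports. So Nuri's organization is 2 direct reports plus everyone under them: 1 + 1 = 2.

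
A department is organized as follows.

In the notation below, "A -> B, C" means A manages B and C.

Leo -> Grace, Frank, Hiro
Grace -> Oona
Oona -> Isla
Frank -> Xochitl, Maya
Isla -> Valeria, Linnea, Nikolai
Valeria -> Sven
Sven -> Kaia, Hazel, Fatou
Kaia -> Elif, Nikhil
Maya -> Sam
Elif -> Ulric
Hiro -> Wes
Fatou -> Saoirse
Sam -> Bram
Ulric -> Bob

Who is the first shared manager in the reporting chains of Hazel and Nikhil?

Sven

Hazel's chain of managers is Sven, Valeria, Isla, Oona, Grace, Leo. Nikhil's chain of managers is Kaia, Sven, Valeria, Isla, Oona, Grace, Leo. The first manager that appears in both chains is Sven.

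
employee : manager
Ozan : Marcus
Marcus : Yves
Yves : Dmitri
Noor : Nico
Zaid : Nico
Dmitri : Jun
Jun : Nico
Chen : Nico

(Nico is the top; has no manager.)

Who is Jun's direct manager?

Jun reports directly to Nico.

Nico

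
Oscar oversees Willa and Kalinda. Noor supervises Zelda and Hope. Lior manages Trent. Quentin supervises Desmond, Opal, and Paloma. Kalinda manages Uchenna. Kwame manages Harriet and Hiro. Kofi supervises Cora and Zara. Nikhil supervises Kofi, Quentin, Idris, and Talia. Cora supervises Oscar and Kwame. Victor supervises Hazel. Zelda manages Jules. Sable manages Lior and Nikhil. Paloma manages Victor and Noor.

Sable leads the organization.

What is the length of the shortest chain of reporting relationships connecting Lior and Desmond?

Lior is 1 level below Sable, and Desmond is 3 levels below Sable (their lowest common manager). The shortest path runs up from Lior to Sable and back down to Desmond: 1 + 3 = 4 links.

4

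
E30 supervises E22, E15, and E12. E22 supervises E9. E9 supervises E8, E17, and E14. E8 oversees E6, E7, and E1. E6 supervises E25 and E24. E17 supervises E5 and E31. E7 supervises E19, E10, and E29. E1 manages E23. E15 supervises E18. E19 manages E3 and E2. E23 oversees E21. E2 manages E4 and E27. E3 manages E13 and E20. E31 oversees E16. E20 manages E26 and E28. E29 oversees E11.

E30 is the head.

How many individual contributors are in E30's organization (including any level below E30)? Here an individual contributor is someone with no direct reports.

15

The people in E30's organization with no one reporting to them are E12, E18, E14, E16, E5, E21, E11, E10, E13, E28, E26, E27, E4, E24, E25. That is 15.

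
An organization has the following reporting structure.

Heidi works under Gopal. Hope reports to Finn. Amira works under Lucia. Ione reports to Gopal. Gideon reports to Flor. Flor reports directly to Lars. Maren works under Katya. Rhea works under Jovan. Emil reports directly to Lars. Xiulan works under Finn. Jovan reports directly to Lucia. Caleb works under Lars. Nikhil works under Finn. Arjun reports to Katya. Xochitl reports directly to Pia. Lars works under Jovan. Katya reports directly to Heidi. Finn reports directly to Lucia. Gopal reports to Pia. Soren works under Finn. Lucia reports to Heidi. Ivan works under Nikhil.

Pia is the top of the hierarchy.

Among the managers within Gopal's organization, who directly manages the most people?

Finn

Direct-report counts within Gopal's organization: Gopal has 2; Heidi has 2; Lucia has 3; Finn has 4; Nikhil has 1; Jovan has 2; Lars has 3; Flor has 1; Katya has 2. The largest is 4, held by Finn.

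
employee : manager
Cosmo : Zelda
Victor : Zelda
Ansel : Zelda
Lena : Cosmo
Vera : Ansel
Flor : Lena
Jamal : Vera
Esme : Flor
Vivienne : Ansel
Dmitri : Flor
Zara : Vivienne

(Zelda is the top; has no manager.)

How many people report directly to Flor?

Flor directly manages Esme, Dmitri. That is 2 direct reports.

2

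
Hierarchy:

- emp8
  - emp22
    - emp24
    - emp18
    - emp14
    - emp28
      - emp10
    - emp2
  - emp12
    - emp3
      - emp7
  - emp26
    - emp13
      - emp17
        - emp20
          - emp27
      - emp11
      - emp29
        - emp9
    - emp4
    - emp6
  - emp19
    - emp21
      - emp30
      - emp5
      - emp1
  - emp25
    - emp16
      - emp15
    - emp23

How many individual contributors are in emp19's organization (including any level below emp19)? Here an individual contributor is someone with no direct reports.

The people in emp19's organization with no one reporting to them are emp1, emp5, emp30. That is 3.

3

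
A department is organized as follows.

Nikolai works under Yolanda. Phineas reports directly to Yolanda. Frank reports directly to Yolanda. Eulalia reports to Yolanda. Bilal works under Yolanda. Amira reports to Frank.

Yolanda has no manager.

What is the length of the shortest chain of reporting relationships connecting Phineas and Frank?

2

Phineas is 1 level below Yolanda, and Frank is 1 level below Yolanda (their lowest common manager). The shortest path runs up from Phineas to Yolanda and back down to Frank: 1 + 1 = 2 links.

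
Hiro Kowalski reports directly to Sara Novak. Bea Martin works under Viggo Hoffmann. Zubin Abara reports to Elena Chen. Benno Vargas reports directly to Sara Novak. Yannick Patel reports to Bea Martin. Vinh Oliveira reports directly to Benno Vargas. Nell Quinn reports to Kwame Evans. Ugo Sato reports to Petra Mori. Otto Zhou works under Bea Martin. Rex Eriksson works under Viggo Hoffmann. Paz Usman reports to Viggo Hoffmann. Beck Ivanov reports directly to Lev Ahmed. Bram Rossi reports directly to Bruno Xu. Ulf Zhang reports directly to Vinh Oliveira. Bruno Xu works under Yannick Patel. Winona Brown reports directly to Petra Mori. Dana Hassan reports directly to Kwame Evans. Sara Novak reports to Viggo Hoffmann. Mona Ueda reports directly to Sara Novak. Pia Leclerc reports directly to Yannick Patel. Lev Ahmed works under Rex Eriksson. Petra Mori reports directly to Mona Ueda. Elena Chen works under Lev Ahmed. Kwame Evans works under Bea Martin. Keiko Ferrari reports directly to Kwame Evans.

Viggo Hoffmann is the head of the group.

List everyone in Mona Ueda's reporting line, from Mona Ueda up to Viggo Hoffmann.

Mona Ueda reports to Sara Novak. Sara Novak reports to Viggo Hoffmann. Viggo Hoffmann is at the top.

Mona Ueda -> Sara Novak -> Viggo Hoffmann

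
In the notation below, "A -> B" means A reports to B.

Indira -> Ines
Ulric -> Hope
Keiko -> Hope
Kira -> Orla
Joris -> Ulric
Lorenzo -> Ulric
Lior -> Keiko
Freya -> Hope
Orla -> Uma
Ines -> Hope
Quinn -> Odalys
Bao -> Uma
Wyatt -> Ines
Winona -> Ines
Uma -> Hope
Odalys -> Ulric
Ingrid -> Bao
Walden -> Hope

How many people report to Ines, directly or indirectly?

Ines directly manages Indira, Wyatt, Winona. Indira has no reports. Wyatt has no reports. Winona has no reports. So Ines's organization is 3 direct reports plus everyone under them: 1 + 1 + 1 = 3.

3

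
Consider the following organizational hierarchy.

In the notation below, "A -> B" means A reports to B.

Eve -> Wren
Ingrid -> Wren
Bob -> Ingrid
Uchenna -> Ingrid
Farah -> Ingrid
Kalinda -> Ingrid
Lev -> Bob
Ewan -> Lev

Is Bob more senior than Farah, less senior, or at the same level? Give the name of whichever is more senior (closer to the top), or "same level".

same level

Both Bob and Farah are 2 levels below Wren.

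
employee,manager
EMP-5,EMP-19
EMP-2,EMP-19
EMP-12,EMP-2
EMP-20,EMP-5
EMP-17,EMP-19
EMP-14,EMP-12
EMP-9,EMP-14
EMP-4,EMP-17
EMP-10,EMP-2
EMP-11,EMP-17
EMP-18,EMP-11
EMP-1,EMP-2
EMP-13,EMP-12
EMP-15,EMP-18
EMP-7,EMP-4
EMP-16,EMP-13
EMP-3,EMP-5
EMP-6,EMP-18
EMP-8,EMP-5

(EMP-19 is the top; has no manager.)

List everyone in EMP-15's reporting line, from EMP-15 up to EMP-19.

EMP-15 -> EMP-18 -> EMP-11 -> EMP-17 -> EMP-19

EMP-15 reports to EMP-18. EMP-18 reports to EMP-11. EMP-11 reports to EMP-17. EMP-17 reports to EMP-19. EMP-19 is at the top.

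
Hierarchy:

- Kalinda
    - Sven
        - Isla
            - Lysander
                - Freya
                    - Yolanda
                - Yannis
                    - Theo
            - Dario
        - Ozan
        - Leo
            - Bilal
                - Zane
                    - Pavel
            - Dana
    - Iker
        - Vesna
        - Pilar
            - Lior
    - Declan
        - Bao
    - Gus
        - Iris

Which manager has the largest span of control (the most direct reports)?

Direct-report counts: Kalinda has 4; Gus has 1; Declan has 1; Iker has 2; Pilar has 1; Sven has 3; Leo has 2; Bilal has 1; Zane has 1; Isla has 2; Lysander has 2; Yannis has 1; Freya has 1. The largest is 4, held by Kalinda.

Kalinda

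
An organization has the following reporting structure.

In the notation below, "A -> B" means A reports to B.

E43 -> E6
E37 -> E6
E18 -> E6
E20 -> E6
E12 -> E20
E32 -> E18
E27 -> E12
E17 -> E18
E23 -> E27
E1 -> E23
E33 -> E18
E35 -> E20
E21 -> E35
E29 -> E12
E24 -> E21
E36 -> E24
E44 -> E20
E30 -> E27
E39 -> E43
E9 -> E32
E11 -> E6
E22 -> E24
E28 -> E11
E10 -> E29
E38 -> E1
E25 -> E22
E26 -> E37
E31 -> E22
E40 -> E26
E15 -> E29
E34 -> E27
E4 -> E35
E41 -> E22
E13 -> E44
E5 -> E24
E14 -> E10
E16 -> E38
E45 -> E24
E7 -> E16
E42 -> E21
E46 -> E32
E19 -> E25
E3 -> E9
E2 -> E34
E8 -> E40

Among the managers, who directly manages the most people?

E6

Direct-report counts: E6 has 5; E11 has 1; E20 has 3; E44 has 1; E35 has 2; E21 has 2; E24 has 4; E22 has 3; E25 has 1; E12 has 2; E29 has 2; E10 has 1; E27 has 3; E34 has 1; E23 has 1; E1 has 1; E38 has 1; E16 has 1; E18 has 3; E32 has 2; E9 has 1; E37 has 1; E26 has 1; E40 has 1; E43 has 1. The largest is 5, held by E6.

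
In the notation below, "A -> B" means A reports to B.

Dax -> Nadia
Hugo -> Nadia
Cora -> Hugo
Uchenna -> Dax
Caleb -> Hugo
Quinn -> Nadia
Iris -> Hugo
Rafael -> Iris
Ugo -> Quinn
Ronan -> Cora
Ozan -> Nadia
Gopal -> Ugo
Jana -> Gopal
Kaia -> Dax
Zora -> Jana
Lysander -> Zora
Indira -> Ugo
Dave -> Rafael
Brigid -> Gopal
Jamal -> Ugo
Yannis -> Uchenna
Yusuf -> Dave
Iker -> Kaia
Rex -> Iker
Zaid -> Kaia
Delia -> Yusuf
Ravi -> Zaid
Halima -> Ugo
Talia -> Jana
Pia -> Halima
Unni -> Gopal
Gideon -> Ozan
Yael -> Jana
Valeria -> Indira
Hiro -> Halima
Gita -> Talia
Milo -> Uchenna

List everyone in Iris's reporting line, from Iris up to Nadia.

Iris -> Hugo -> Nadia

Iris reports to Hugo. Hugo reports to Nadia. Nadia is at the top.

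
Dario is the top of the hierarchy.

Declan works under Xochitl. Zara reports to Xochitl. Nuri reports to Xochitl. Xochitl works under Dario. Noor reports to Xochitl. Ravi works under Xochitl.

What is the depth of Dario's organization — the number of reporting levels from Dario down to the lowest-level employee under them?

2

The longest chain under Dario runs Dario → Xochitl → Ravi, which is 2 levels below Dario.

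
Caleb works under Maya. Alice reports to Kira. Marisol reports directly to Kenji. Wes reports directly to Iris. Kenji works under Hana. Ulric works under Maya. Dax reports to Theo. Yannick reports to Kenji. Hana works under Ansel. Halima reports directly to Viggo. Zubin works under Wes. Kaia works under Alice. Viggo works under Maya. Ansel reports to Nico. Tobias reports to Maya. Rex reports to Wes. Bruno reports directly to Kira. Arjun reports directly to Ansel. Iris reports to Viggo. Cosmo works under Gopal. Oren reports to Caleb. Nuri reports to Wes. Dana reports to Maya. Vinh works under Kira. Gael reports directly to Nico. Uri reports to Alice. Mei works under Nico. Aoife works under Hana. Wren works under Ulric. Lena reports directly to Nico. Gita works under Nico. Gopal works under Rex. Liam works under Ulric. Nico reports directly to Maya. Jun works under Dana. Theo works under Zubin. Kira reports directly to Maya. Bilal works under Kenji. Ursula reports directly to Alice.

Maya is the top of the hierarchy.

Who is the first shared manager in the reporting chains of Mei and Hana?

Mei's chain of managers is Nico, Maya. Hana's chain of managers is Ansel, Nico, Maya. The first manager that appears in both chains is Nico.

Nico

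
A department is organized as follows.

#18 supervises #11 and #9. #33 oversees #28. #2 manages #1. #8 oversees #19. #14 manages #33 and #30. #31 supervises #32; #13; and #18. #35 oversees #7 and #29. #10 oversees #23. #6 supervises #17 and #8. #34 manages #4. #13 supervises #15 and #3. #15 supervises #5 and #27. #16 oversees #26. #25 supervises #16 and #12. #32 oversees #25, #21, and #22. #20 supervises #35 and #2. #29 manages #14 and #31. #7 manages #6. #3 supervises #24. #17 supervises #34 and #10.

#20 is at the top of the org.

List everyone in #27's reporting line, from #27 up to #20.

#27 -> #15 -> #13 -> #31 -> #29 -> #35 -> #20

#27 reports to #15. #15 reports to #13. #13 reports to #31. #31 reports to #29. #29 reports to #35. #35 reports to #20. #20 is at the top.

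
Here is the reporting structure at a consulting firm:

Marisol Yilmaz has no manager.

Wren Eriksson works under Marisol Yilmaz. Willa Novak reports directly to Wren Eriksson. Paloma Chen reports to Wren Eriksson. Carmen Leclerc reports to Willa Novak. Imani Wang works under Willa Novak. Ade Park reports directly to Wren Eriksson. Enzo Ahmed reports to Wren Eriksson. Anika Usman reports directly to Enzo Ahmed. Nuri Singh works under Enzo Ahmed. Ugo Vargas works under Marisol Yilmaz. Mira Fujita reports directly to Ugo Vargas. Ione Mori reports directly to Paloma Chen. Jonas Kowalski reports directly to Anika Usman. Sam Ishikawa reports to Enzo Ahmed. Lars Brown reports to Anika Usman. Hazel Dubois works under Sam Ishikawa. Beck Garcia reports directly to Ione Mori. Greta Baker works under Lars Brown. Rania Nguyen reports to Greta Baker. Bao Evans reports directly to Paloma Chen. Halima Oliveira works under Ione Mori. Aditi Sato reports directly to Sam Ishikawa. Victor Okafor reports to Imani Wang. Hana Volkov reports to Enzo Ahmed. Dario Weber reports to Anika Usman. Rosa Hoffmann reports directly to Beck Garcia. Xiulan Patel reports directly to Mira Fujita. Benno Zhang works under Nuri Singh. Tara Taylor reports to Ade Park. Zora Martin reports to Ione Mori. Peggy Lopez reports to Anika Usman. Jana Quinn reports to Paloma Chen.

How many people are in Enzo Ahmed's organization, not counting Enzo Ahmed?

13

Enzo Ahmed directly manages Anika Usman, Nuri Singh, Sam Ishikawa, Hana Volkov. Under Anika Usman: Peggy Lopez, Dario Weber, Lars Brown, Greta Baker, Rania Nguyen, Jonas Kowalski (6). Under Nuri Singh: Benno Zhang (1). Under Sam Ishikawa: Aditi Sato, Hazel Dubois (2). Hana Volkov has no reports. So Enzo Ahmed's organization is 4 direct reports plus everyone under them: 7 + 2 + 3 + 1 = 13.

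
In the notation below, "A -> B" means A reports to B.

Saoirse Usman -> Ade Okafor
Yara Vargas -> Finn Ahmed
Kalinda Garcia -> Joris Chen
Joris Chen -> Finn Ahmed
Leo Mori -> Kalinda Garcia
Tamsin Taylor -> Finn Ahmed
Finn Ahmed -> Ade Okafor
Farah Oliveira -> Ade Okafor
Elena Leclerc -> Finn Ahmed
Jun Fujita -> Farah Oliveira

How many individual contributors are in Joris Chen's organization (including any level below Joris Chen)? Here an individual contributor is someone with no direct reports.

The only person in Joris Chen's organization with no one reporting to them is Leo Mori. That is 1.

1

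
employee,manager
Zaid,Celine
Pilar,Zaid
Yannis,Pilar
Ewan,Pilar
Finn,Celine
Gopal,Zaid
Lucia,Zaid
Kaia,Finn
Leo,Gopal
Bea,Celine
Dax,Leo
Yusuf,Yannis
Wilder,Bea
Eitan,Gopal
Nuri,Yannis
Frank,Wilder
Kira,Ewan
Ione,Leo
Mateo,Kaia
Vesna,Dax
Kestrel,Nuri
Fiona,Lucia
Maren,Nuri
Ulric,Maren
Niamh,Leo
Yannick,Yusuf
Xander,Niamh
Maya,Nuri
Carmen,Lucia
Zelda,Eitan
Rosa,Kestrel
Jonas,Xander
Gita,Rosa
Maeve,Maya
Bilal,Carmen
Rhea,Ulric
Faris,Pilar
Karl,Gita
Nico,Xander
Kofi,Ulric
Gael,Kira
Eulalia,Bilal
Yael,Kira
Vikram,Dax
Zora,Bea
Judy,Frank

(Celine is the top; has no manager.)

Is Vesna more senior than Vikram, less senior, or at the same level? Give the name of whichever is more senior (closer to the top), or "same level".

Both Vesna and Vikram are 5 levels below Celine.

same level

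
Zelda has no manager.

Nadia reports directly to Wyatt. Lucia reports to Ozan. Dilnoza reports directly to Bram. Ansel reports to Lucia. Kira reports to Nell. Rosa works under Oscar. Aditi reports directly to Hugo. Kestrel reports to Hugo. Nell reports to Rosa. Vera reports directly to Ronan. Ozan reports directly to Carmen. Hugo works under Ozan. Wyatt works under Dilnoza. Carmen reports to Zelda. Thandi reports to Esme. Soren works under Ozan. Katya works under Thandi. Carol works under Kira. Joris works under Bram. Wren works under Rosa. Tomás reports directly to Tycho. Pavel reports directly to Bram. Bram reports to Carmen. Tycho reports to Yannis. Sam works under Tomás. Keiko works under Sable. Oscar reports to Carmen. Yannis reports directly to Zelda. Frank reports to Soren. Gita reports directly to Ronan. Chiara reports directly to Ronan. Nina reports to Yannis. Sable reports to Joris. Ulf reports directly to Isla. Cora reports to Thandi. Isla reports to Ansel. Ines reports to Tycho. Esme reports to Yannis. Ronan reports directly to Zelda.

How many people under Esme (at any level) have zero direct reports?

2

The people in Esme's organization with no one reporting to them are Cora, Katya. That is 2.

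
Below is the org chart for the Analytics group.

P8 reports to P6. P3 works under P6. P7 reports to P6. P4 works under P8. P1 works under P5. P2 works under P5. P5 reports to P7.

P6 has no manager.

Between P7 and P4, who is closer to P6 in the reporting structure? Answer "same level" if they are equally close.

P7 is 1 level below P6; P4 is 2. P7 is higher.

P7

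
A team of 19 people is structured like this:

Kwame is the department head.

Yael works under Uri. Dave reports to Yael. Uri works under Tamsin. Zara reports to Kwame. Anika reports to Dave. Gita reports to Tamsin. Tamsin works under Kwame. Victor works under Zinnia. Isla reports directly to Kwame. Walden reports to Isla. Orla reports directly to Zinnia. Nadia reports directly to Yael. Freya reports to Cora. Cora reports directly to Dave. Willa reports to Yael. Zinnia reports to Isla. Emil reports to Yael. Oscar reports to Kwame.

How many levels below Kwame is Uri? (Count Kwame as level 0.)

2

Chain from Uri up to Kwame: Uri → Tamsin → Kwame. That is 2 steps up, so Uri is 2 levels below Kwame.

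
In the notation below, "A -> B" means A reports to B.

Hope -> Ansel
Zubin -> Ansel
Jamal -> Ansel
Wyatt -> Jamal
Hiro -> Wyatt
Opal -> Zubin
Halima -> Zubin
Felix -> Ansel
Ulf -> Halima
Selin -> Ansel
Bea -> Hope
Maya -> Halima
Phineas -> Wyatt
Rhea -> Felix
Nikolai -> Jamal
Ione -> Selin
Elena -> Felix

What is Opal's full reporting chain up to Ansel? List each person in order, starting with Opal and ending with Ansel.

Opal -> Zubin -> Ansel

Opal reports to Zubin. Zubin reports to Ansel. Ansel is at the top.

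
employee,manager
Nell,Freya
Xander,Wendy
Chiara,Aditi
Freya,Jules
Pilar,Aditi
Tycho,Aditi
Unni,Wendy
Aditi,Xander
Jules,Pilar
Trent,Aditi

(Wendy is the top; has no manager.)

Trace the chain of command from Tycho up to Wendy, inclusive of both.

Tycho reports to Aditi. Aditi reports to Xander. Xander reports to Wendy. Wendy is at the top.

Tycho -> Aditi -> Xander -> Wendy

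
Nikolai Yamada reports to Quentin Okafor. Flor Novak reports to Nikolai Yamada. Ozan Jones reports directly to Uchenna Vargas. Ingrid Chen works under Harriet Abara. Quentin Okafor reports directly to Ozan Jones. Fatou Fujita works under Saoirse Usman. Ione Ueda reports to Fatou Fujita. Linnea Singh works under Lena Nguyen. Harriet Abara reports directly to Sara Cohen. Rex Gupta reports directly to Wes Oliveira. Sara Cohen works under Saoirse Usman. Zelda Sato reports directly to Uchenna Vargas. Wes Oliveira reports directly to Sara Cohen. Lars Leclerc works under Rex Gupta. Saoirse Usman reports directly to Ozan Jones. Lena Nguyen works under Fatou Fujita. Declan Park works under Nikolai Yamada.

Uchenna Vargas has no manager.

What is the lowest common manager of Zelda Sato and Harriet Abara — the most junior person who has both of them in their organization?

Uchenna Vargas

Zelda Sato's chain of managers is Uchenna Vargas. Harriet Abara's chain of managers is Sara Cohen, Saoirse Usman, Ozan Jones, Uchenna Vargas. The first manager that appears in both chains is Uchenna Vargas.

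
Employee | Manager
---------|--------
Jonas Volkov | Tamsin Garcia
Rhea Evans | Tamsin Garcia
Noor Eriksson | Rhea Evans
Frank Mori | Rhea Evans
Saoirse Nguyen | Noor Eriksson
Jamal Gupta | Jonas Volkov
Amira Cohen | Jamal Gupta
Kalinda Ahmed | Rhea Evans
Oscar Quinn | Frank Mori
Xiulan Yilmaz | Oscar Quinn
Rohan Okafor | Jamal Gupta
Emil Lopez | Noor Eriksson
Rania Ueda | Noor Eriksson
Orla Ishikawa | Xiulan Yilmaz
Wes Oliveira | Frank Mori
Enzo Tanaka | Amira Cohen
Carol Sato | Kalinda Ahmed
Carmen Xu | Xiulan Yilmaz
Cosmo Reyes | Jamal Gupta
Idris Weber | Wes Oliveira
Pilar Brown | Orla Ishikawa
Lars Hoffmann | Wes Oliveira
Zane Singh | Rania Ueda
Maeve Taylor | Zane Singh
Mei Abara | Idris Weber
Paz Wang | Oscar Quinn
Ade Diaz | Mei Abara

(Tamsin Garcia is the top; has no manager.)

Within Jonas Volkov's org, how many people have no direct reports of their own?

The people in Jonas Volkov's organization with no one reporting to them are Cosmo Reyes, Rohan Okafor, Enzo Tanaka. That is 3.

3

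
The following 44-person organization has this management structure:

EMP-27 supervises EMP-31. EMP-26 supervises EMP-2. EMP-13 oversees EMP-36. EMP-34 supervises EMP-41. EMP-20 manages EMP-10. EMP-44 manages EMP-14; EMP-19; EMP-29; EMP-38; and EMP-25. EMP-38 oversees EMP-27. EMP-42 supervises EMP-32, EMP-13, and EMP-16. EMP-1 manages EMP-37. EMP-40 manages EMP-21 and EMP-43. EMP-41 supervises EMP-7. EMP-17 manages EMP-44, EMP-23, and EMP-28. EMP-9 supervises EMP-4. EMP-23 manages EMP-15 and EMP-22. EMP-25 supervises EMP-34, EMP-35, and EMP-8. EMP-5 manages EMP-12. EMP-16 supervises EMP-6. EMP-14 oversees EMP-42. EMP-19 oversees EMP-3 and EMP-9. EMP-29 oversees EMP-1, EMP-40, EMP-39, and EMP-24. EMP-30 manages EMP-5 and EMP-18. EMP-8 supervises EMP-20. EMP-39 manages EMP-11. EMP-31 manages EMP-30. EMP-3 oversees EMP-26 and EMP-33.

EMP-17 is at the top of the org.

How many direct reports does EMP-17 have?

EMP-17 directly manages EMP-44, EMP-23, EMP-28. That is 3 direct reports.

3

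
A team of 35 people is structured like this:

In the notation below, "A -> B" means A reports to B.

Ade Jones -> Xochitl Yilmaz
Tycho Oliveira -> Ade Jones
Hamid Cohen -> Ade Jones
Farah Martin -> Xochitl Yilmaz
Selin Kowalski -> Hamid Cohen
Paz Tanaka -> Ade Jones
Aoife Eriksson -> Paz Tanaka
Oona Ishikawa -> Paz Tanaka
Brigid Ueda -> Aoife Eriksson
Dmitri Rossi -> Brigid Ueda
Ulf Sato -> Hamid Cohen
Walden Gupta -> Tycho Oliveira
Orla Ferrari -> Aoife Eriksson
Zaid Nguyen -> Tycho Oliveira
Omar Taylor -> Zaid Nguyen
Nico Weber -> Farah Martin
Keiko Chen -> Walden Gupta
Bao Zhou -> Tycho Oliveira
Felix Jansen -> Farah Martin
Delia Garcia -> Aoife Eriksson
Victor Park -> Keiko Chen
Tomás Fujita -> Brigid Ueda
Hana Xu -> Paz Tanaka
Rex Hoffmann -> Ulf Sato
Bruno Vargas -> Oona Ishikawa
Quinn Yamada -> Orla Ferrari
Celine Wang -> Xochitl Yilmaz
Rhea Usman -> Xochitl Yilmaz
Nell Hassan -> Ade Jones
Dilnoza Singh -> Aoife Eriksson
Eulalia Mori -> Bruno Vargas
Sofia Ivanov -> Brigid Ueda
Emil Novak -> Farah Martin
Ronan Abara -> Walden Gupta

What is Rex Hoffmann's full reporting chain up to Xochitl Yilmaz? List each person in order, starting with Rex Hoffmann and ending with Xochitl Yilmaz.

Rex Hoffmann reports to Ulf Sato. Ulf Sato reports to Hamid Cohen. Hamid Cohen reports to Ade Jones. Ade Jones reports to Xochitl Yilmaz. Xochitl Yilmaz is at the top.

Rex Hoffmann -> Ulf Sato -> Hamid Cohen -> Ade Jones -> Xochitl Yilmaz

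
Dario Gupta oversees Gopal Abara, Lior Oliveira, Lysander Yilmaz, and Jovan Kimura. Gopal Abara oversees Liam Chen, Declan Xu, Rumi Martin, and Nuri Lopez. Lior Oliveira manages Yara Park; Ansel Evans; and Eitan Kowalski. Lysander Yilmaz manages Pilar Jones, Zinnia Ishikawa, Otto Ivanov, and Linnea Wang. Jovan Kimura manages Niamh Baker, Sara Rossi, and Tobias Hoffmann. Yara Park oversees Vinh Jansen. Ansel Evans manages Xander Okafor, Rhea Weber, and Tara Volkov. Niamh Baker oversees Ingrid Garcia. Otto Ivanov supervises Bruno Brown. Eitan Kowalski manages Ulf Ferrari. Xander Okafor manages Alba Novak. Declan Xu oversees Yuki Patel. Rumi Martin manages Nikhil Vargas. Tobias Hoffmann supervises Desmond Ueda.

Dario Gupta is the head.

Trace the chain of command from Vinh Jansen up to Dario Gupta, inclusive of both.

Vinh Jansen reports to Yara Park. Yara Park reports to Lior Oliveira. Lior Oliveira reports to Dario Gupta. Dario Gupta is at the top.

Vinh Jansen -> Yara Park -> Lior Oliveira -> Dario Gupta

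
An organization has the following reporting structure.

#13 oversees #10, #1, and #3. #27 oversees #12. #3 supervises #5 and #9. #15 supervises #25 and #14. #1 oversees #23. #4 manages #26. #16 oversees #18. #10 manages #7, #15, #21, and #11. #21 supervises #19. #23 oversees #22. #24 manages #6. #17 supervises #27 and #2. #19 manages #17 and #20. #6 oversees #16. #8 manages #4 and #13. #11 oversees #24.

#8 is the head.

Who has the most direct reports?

#10

Direct-report counts: #8 has 2; #4 has 1; #13 has 3; #3 has 2; #1 has 1; #23 has 1; #10 has 4; #15 has 2; #11 has 1; #24 has 1; #6 has 1; #16 has 1; #21 has 1; #19 has 2; #17 has 2; #27 has 1. The largest is 4, held by #10.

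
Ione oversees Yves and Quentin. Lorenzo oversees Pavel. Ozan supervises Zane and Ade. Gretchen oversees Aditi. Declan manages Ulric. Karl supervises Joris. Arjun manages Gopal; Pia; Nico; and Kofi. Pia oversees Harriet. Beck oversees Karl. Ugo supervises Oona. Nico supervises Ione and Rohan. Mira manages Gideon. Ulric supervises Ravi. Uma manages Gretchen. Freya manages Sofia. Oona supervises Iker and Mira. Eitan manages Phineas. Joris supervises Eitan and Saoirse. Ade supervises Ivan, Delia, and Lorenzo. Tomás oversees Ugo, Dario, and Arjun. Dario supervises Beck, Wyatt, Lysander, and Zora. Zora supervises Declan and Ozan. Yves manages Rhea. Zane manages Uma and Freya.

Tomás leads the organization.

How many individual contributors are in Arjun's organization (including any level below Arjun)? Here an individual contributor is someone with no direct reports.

The people in Arjun's organization with no one reporting to them are Kofi, Gopal, Rohan, Quentin, Rhea, Harriet. That is 6.

6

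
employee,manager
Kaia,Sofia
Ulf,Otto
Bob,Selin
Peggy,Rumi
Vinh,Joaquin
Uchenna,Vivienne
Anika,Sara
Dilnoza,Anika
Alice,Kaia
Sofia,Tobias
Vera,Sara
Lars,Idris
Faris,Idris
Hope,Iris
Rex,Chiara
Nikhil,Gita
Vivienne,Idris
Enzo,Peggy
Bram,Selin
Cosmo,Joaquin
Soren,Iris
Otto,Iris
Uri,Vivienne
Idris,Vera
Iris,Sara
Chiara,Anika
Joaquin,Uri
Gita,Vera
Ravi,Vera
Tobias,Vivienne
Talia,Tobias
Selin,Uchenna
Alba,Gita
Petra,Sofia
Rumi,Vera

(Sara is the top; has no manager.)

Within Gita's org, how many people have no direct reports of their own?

2

The people in Gita's organization with no one reporting to them are Nikhil, Alba. That is 2.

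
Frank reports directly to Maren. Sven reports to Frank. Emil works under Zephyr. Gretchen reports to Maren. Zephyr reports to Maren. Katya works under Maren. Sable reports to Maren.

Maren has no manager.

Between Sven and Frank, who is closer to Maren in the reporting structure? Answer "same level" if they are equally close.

Sven is 2 levels below Maren; Frank is 1. Frank is higher.

Frank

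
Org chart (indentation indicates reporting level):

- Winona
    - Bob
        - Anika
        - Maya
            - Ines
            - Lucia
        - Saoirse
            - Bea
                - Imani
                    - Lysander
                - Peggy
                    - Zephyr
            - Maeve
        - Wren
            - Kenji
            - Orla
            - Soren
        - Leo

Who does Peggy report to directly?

Peggy reports directly to Bea.

Bea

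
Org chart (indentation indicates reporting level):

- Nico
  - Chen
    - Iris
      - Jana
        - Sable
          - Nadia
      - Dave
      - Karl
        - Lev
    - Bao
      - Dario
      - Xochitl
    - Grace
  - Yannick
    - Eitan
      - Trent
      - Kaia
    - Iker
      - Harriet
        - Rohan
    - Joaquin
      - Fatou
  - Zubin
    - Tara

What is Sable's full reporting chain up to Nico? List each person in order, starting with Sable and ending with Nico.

Sable reports to Jana. Jana reports to Iris. Iris reports to Chen. Chen reports to Nico. Nico is at the top.

Sable -> Jana -> Iris -> Chen -> Nico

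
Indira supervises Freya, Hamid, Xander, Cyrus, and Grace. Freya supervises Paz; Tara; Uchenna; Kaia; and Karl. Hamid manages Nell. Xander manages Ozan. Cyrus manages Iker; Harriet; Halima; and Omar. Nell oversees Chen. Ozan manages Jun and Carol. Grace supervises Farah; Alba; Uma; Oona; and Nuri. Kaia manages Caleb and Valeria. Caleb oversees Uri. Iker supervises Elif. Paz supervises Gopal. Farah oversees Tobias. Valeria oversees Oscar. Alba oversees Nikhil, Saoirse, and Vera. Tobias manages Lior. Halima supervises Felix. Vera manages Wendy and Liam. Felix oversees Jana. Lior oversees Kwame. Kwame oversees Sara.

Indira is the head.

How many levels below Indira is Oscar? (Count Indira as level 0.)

4

Chain from Oscar up to Indira: Oscar → Valeria → Kaia → Freya → Indira. That is 4 steps up, so Oscar is 4 levels below Indira.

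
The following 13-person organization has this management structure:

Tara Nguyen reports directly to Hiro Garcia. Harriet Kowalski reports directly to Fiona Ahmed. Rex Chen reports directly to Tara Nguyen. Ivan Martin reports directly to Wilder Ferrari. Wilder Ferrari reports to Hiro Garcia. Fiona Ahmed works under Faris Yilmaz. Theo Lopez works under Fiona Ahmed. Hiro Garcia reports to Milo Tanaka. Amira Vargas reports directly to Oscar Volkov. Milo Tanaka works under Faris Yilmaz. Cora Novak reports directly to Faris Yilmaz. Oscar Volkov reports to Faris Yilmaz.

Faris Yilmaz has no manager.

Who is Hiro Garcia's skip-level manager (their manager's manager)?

Hiro Garcia reports to Milo Tanaka, and Milo Tanaka reports to Faris Yilmaz. So Hiro Garcia's skip-level manager is Faris Yilmaz.

Faris Yilmaz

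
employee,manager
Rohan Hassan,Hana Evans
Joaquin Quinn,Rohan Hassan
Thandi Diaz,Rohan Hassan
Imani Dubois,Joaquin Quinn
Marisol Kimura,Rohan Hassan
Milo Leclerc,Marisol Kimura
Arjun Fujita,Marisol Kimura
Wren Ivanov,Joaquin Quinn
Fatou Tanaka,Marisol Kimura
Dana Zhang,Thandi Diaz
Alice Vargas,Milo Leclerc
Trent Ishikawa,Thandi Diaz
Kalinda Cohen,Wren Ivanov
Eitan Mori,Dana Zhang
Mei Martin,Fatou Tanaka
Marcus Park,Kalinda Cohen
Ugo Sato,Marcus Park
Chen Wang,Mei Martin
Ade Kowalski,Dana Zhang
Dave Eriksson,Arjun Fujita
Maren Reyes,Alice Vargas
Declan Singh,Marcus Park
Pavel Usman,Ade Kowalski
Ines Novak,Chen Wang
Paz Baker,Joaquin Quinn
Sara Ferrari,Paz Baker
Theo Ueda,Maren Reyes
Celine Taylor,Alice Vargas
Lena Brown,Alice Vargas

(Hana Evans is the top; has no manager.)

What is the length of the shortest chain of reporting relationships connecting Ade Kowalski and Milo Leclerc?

Ade Kowalski is 3 levels below Rohan Hassan, and Milo Leclerc is 2 levels below Rohan Hassan (their lowest common manager). The shortest path runs up from Ade Kowalski to Rohan Hassan and back down to Milo Leclerc: 3 + 2 = 5 links.

5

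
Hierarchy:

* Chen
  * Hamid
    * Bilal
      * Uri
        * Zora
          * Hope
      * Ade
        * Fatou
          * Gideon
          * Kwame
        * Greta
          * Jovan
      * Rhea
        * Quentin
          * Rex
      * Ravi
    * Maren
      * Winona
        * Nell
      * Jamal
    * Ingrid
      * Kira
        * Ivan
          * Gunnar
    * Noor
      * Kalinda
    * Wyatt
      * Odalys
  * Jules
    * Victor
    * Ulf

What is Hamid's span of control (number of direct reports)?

5

Hamid directly manages Bilal, Maren, Ingrid, Noor, Wyatt. That is 5 direct reports.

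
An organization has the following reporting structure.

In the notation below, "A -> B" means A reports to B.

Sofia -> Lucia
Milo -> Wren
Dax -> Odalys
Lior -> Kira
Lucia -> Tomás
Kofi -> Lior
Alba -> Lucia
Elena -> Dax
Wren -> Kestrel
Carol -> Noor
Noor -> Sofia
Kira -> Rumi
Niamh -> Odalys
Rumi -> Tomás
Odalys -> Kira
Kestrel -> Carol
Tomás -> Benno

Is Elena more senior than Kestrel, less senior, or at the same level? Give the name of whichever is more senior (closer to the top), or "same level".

same level

Both Elena and Kestrel are 6 levels below Benno.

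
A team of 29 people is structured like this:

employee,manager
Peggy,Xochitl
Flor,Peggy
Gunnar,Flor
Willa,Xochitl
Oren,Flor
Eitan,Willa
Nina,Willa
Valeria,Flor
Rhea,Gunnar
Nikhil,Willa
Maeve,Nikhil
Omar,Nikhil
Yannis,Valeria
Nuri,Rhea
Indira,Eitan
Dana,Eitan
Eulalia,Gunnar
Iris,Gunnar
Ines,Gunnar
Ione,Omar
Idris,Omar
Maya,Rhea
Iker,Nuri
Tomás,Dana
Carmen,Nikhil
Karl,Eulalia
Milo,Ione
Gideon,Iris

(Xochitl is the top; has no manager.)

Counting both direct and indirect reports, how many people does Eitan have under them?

3

Eitan directly manages Indira, Dana. Indira has no reports. Under Dana: Tomás (1). So Eitan's organization is 2 direct reports plus everyone under them: 1 + 2 = 3.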